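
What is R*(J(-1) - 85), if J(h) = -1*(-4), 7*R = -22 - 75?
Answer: 7857/7 ≈ 1122.4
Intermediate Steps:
R = -97/7 (R = (-22 - 75)/7 = (1/7)*(-97) = -97/7 ≈ -13.857)
J(h) = 4
R*(J(-1) - 85) = -97*(4 - 85)/7 = -97/7*(-81) = 7857/7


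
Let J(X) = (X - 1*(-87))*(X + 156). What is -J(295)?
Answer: -172282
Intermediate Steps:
J(X) = (87 + X)*(156 + X) (J(X) = (X + 87)*(156 + X) = (87 + X)*(156 + X))
-J(295) = -(13572 + 295**2 + 243*295) = -(13572 + 87025 + 71685) = -1*172282 = -172282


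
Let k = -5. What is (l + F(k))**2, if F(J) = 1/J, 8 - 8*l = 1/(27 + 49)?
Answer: 5890329/9241600 ≈ 0.63737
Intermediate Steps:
l = 607/608 (l = 1 - 1/(8*(27 + 49)) = 1 - 1/8/76 = 1 - 1/8*1/76 = 1 - 1/608 = 607/608 ≈ 0.99835)
(l + F(k))**2 = (607/608 + 1/(-5))**2 = (607/608 - 1/5)**2 = (2427/3040)**2 = 5890329/9241600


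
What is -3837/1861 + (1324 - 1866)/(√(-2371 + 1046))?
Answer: -3837/1861 + 542*I*√53/265 ≈ -2.0618 + 14.89*I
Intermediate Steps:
-3837/1861 + (1324 - 1866)/(√(-2371 + 1046)) = -3837*1/1861 - 542*(-I*√53/265) = -3837/1861 - 542*(-I*√53/265) = -3837/1861 - (-542)*I*√53/265 = -3837/1861 + 542*I*√53/265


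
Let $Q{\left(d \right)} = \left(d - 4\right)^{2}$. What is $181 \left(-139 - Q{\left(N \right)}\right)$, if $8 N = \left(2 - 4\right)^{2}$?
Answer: $- \frac{109505}{4} \approx -27376.0$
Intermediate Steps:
$N = \frac{1}{2}$ ($N = \frac{\left(2 - 4\right)^{2}}{8} = \frac{\left(-2\right)^{2}}{8} = \frac{1}{8} \cdot 4 = \frac{1}{2} \approx 0.5$)
$Q{\left(d \right)} = \left(-4 + d\right)^{2}$
$181 \left(-139 - Q{\left(N \right)}\right) = 181 \left(-139 - \left(-4 + \frac{1}{2}\right)^{2}\right) = 181 \left(-139 - \left(- \frac{7}{2}\right)^{2}\right) = 181 \left(-139 - \frac{49}{4}\right) = 181 \left(- \frac{605}{4}\right) = - \frac{109505}{4}$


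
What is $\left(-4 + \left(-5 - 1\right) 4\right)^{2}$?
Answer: $784$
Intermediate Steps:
$\left(-4 + \left(-5 - 1\right) 4\right)^{2} = \left(-4 - 24\right)^{2} = \left(-28\right)^{2} = 784$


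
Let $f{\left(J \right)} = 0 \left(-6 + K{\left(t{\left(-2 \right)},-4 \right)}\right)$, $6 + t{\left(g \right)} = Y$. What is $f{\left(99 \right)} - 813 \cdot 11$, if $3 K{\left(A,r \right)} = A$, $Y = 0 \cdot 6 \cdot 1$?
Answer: $-8943$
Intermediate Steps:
$Y = 0$ ($Y = 0 \cdot 1 = 0$)
$t{\left(g \right)} = -6$ ($t{\left(g \right)} = -6 + 0 = -6$)
$K{\left(A,r \right)} = \frac{A}{3}$
$f{\left(J \right)} = 0$ ($f{\left(J \right)} = 0 \left(-6 + \frac{1}{3} \left(-6\right)\right) = 0 \left(-6 - 2\right) = 0 \left(-8\right) = 0$)
$f{\left(99 \right)} - 813 \cdot 11 = 0 - 813 \cdot 11 = 0 - 8943 = -8943$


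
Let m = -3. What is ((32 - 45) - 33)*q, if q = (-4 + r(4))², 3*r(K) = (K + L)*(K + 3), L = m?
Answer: -1150/9 ≈ -127.78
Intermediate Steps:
L = -3
r(K) = (-3 + K)*(3 + K)/3 (r(K) = ((K - 3)*(K + 3))/3 = ((-3 + K)*(3 + K))/3 = (-3 + K)*(3 + K)/3)
q = 25/9 (q = (-4 + (-3 + (⅓)*4²))² = (-4 + (-3 + (⅓)*16))² = (-4 + (-3 + 16/3))² = (-4 + 7/3)² = (-5/3)² = 25/9 ≈ 2.7778)
((32 - 45) - 33)*q = ((32 - 45) - 33)*(25/9) = (-13 - 33)*(25/9) = -46*25/9 = -1150/9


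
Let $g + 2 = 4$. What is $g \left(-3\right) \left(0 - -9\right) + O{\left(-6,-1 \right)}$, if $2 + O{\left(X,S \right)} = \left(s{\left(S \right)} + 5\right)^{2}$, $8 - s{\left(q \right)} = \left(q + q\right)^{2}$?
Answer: $25$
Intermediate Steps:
$g = 2$ ($g = -2 + 4 = 2$)
$s{\left(q \right)} = 8 - 4 q^{2}$ ($s{\left(q \right)} = 8 - \left(q + q\right)^{2} = 8 - \left(2 q\right)^{2} = 8 - 4 q^{2}$)
$O{\left(X,S \right)} = -2 + \left(13 - 4 S^{2}\right)^{2}$ ($O{\left(X,S \right)} = -2 + \left(\left(8 - 4 S^{2}\right) + 5\right)^{2} = -2 + \left(13 - 4 S^{2}\right)^{2}$)
$g \left(-3\right) \left(0 - -9\right) + O{\left(-6,-1 \right)} = 2 \left(-3\right) \left(0 - -9\right) - \left(2 - \left(-13 + 4 \left(-1\right)^{2}\right)^{2}\right) = - 6 \left(0 + 9\right) - \left(2 - \left(-13 + 4 \cdot 1\right)^{2}\right) = \left(-6\right) 9 - \left(2 - \left(-13 + 4\right)^{2}\right) = -54 - \left(2 - \left(-9\right)^{2}\right) = -54 + \left(-2 + 81\right) = -54 + 79 = 25$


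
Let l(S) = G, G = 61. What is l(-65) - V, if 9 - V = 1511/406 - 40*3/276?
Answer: 516269/9338 ≈ 55.287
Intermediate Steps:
l(S) = 61
V = 53349/9338 (V = 9 - (1511/406 - 40*3/276) = 9 - (1511*(1/406) - 120*1/276) = 9 - (1511/406 - 10/23) = 9 - 1*30693/9338 = 9 - 30693/9338 = 53349/9338 ≈ 5.7131)
l(-65) - V = 61 - 1*53349/9338 = 61 - 53349/9338 = 516269/9338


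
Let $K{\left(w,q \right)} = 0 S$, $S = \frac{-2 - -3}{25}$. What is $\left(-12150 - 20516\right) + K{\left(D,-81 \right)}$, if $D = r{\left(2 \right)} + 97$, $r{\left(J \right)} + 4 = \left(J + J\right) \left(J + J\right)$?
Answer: $-32666$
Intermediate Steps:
$r{\left(J \right)} = -4 + 4 J^{2}$ ($r{\left(J \right)} = -4 + \left(J + J\right) \left(J + J\right) = -4 + 2 J 2 J = -4 + 4 J^{2}$)
$S = \frac{1}{25}$ ($S = \left(-2 + 3\right) \frac{1}{25} = 1 \cdot \frac{1}{25} = \frac{1}{25} \approx 0.04$)
$D = 109$ ($D = \left(-4 + 4 \cdot 2^{2}\right) + 97 = \left(-4 + 4 \cdot 4\right) + 97 = \left(-4 + 16\right) + 97 = 12 + 97 = 109$)
$K{\left(w,q \right)} = 0$ ($K{\left(w,q \right)} = 0 \cdot \frac{1}{25} = 0$)
$\left(-12150 - 20516\right) + K{\left(D,-81 \right)} = \left(-12150 - 20516\right) + 0 = -32666 + 0 = -32666$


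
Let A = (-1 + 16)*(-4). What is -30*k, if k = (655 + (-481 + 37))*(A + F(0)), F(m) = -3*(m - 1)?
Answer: 360810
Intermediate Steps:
F(m) = 3 - 3*m (F(m) = -3*(-1 + m) = 3 - 3*m)
A = -60 (A = 15*(-4) = -60)
k = -12027 (k = (655 + (-481 + 37))*(-60 + (3 - 3*0)) = (655 - 444)*(-60 + (3 + 0)) = 211*(-60 + 3) = 211*(-57) = -12027)
-30*k = -30*(-12027) = 360810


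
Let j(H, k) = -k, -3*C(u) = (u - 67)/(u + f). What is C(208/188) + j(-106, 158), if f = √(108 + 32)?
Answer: -36367147/229917 + 145559*√35/459834 ≈ -156.30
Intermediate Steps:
f = 2*√35 (f = √140 = 2*√35 ≈ 11.832)
C(u) = -(-67 + u)/(3*(u + 2*√35)) (C(u) = -(u - 67)/(3*(u + 2*√35)) = -(-67 + u)/(3*(u + 2*√35)))
C(208/188) + j(-106, 158) = (67 - 208/188)/(3*(208/188 + 2*√35)) - 1*158 = (67 - 208/188)/(3*(208*(1/188) + 2*√35)) - 158 = (67 - 1*52/47)/(3*(52/47 + 2*√35)) - 158 = (67 - 52/47)/(3*(52/47 + 2*√35)) - 158 = (⅓)*(3097/47)/(52/47 + 2*√35) - 158 = 3097/(141*(52/47 + 2*√35)) - 158 = -158 + 3097/(141*(52/47 + 2*√35))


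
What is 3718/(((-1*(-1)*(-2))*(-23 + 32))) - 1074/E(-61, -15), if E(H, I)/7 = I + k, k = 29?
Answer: -95924/441 ≈ -217.51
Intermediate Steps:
E(H, I) = 203 + 7*I (E(H, I) = 7*(I + 29) = 7*(29 + I) = 203 + 7*I)
3718/(((-1*(-1)*(-2))*(-23 + 32))) - 1074/E(-61, -15) = 3718/(((-1*(-1)*(-2))*(-23 + 32))) - 1074/(203 + 7*(-15)) = 3718/(((1*(-2))*9)) - 1074/(203 - 105) = 3718/((-2*9)) - 1074/98 = 3718/(-18) - 1074*1/98 = 3718*(-1/18) - 537/49 = -1859/9 - 537/49 = -95924/441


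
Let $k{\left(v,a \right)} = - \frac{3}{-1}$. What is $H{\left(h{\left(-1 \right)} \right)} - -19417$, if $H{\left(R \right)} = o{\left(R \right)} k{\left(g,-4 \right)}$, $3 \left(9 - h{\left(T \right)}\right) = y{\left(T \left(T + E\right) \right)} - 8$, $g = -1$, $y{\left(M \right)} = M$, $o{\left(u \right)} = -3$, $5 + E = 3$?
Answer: $19408$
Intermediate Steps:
$E = -2$ ($E = -5 + 3 = -2$)
$k{\left(v,a \right)} = 3$ ($k{\left(v,a \right)} = \left(-3\right) \left(-1\right) = 3$)
$h{\left(T \right)} = \frac{35}{3} - \frac{T \left(-2 + T\right)}{3}$ ($h{\left(T \right)} = 9 - \frac{T \left(T - 2\right) - 8}{3} = 9 - \frac{T \left(-2 + T\right) - 8}{3} = 9 - \frac{-8 + T \left(-2 + T\right)}{3} = 9 - \left(- \frac{8}{3} + \frac{T \left(-2 + T\right)}{3}\right) = \frac{35}{3} - \frac{T \left(-2 + T\right)}{3}$)
$H{\left(R \right)} = -9$ ($H{\left(R \right)} = \left(-3\right) 3 = -9$)
$H{\left(h{\left(-1 \right)} \right)} - -19417 = -9 - -19417 = -9 + 19417 = 19408$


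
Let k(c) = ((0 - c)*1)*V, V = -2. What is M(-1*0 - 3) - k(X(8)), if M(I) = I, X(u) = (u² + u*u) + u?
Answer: -275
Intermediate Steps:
X(u) = u + 2*u² (X(u) = (u² + u²) + u = 2*u² + u = u + 2*u²)
k(c) = 2*c (k(c) = ((0 - c)*1)*(-2) = (-c*1)*(-2) = -c*(-2) = 2*c)
M(-1*0 - 3) - k(X(8)) = (-1*0 - 3) - 2*8*(1 + 2*8) = (0 - 3) - 2*8*(1 + 16) = -3 - 2*8*17 = -3 - 2*136 = -3 - 1*272 = -3 - 272 = -275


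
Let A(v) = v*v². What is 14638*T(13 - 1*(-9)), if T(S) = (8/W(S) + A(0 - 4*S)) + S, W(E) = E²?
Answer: -1206982847824/121 ≈ -9.9751e+9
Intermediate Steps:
A(v) = v³
T(S) = S - 64*S³ + 8/S² (T(S) = (8/(S²) + (0 - 4*S)³) + S = (8/S² + (-4*S)³) + S = (8/S² - 64*S³) + S = (-64*S³ + 8/S²) + S = S - 64*S³ + 8/S²)
14638*T(13 - 1*(-9)) = 14638*((13 - 1*(-9)) - 64*(13 - 1*(-9))³ + 8/(13 - 1*(-9))²) = 14638*((13 + 9) - 64*(13 + 9)³ + 8/(13 + 9)²) = 14638*(22 - 64*22³ + 8/22²) = 14638*(22 - 64*10648 + 8*(1/484)) = 14638*(22 - 681472 + 2/121) = 14638*(-82455448/121) = -1206982847824/121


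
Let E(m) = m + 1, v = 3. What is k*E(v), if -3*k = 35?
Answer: -140/3 ≈ -46.667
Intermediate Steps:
k = -35/3 (k = -⅓*35 = -35/3 ≈ -11.667)
E(m) = 1 + m
k*E(v) = -35*(1 + 3)/3 = -35/3*4 = -140/3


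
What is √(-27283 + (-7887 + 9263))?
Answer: I*√25907 ≈ 160.96*I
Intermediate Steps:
√(-27283 + (-7887 + 9263)) = √(-27283 + 1376) = √(-25907) = I*√25907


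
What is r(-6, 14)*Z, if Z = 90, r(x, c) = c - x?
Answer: 1800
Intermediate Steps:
r(-6, 14)*Z = (14 - 1*(-6))*90 = (14 + 6)*90 = 20*90 = 1800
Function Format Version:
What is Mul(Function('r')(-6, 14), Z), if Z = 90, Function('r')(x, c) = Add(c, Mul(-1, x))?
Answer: 1800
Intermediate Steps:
Mul(Function('r')(-6, 14), Z) = Mul(Add(14, Mul(-1, -6)), 90) = Mul(Add(14, 6), 90) = Mul(20, 90) = 1800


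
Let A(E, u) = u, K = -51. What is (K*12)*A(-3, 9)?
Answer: -5508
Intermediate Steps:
(K*12)*A(-3, 9) = -51*12*9 = -612*9 = -5508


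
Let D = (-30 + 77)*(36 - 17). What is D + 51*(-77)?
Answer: -3034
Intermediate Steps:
D = 893 (D = 47*19 = 893)
D + 51*(-77) = 893 + 51*(-77) = 893 - 3927 = -3034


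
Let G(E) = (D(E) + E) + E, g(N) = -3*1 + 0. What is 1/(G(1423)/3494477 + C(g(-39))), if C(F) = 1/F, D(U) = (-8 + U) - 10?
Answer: -10483431/3481724 ≈ -3.0110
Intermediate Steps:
g(N) = -3 (g(N) = -3 + 0 = -3)
D(U) = -18 + U
G(E) = -18 + 3*E (G(E) = ((-18 + E) + E) + E = (-18 + 2*E) + E = -18 + 3*E)
1/(G(1423)/3494477 + C(g(-39))) = 1/((-18 + 3*1423)/3494477 + 1/(-3)) = 1/((-18 + 4269)*(1/3494477) - ⅓) = 1/(4251*(1/3494477) - ⅓) = 1/(4251/3494477 - ⅓) = 1/(-3481724/10483431) = -10483431/3481724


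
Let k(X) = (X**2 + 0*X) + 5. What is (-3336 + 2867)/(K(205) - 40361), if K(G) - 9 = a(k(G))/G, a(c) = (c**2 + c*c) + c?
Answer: -19229/704962334 ≈ -2.7277e-5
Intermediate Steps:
k(X) = 5 + X**2 (k(X) = (X**2 + 0) + 5 = X**2 + 5 = 5 + X**2)
a(c) = c + 2*c**2 (a(c) = (c**2 + c**2) + c = 2*c**2 + c = c + 2*c**2)
K(G) = 9 + (5 + G**2)*(11 + 2*G**2)/G (K(G) = 9 + ((5 + G**2)*(1 + 2*(5 + G**2)))/G = 9 + ((5 + G**2)*(1 + (10 + 2*G**2)))/G = 9 + ((5 + G**2)*(11 + 2*G**2))/G = 9 + (5 + G**2)*(11 + 2*G**2)/G)
(-3336 + 2867)/(K(205) - 40361) = (-3336 + 2867)/((9 + 2*205**3 + 21*205 + 55/205) - 40361) = -469/((9 + 2*8615125 + 4305 + 55*(1/205)) - 40361) = -469/((9 + 17230250 + 4305 + 11/41) - 40361) = -469/(706617135/41 - 40361) = -469/704962334/41 = -469*41/704962334 = -19229/704962334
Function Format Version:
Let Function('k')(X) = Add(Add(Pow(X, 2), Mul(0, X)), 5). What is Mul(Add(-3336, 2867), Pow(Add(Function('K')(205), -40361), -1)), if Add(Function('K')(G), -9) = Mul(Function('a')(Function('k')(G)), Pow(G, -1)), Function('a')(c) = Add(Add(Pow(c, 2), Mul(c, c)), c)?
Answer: Rational(-19229, 704962334) ≈ -2.7277e-5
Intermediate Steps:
Function('k')(X) = Add(5, Pow(X, 2)) (Function('k')(X) = Add(Add(Pow(X, 2), 0), 5) = Add(Pow(X, 2), 5) = Add(5, Pow(X, 2)))
Function('a')(c) = Add(c, Mul(2, Pow(c, 2))) (Function('a')(c) = Add(Add(Pow(c, 2), Pow(c, 2)), c) = Add(Mul(2, Pow(c, 2)), c) = Add(c, Mul(2, Pow(c, 2))))
Function('K')(G) = Add(9, Mul(Pow(G, -1), Add(5, Pow(G, 2)), Add(11, Mul(2, Pow(G, 2))))) (Function('K')(G) = Add(9, Mul(Mul(Add(5, Pow(G, 2)), Add(1, Mul(2, Add(5, Pow(G, 2))))), Pow(G, -1))) = Add(9, Mul(Mul(Add(5, Pow(G, 2)), Add(1, Add(10, Mul(2, Pow(G, 2))))), Pow(G, -1))) = Add(9, Mul(Mul(Add(5, Pow(G, 2)), Add(11, Mul(2, Pow(G, 2)))), Pow(G, -1))) = Add(9, Mul(Pow(G, -1), Add(5, Pow(G, 2)), Add(11, Mul(2, Pow(G, 2))))))
Mul(Add(-3336, 2867), Pow(Add(Function('K')(205), -40361), -1)) = Mul(Add(-3336, 2867), Pow(Add(Add(9, Mul(2, Pow(205, 3)), Mul(21, 205), Mul(55, Pow(205, -1))), -40361), -1)) = Mul(-469, Pow(Add(Add(9, Mul(2, 8615125), 4305, Mul(55, Rational(1, 205))), -40361), -1)) = Mul(-469, Pow(Add(Add(9, 17230250, 4305, Rational(11, 41)), -40361), -1)) = Mul(-469, Pow(Add(Rational(706617135, 41), -40361), -1)) = Mul(-469, Pow(Rational(704962334, 41), -1)) = Mul(-469, Rational(41, 704962334)) = Rational(-19229, 704962334)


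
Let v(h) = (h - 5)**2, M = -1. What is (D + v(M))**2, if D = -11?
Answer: 625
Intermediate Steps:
v(h) = (-5 + h)**2
(D + v(M))**2 = (-11 + (-5 - 1)**2)**2 = (-11 + (-6)**2)**2 = (-11 + 36)**2 = 25**2 = 625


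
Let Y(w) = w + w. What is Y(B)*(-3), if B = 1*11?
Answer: -66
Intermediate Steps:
B = 11
Y(w) = 2*w
Y(B)*(-3) = (2*11)*(-3) = 22*(-3) = -66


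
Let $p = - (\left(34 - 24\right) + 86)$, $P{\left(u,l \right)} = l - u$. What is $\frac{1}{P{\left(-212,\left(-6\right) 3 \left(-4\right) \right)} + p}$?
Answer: $\frac{1}{188} \approx 0.0053191$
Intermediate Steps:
$p = -96$ ($p = - (10 + 86) = \left(-1\right) 96 = -96$)
$\frac{1}{P{\left(-212,\left(-6\right) 3 \left(-4\right) \right)} + p} = \frac{1}{\left(\left(-6\right) 3 \left(-4\right) - -212\right) - 96} = \frac{1}{\left(\left(-18\right) \left(-4\right) + 212\right) - 96} = \frac{1}{\left(72 + 212\right) - 96} = \frac{1}{284 - 96} = \frac{1}{188}$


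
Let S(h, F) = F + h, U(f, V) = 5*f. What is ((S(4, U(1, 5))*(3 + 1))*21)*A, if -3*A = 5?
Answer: -1260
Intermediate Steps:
A = -5/3 (A = -⅓*5 = -5/3 ≈ -1.6667)
((S(4, U(1, 5))*(3 + 1))*21)*A = (((5*1 + 4)*(3 + 1))*21)*(-5/3) = (((5 + 4)*4)*21)*(-5/3) = ((9*4)*21)*(-5/3) = (36*21)*(-5/3) = 756*(-5/3) = -1260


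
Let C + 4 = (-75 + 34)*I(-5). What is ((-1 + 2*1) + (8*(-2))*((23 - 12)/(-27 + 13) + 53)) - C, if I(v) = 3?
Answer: -4952/7 ≈ -707.43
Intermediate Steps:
C = -127 (C = -4 + (-75 + 34)*3 = -4 - 41*3 = -4 - 123 = -127)
((-1 + 2*1) + (8*(-2))*((23 - 12)/(-27 + 13) + 53)) - C = ((-1 + 2*1) + (8*(-2))*((23 - 12)/(-27 + 13) + 53)) - 1*(-127) = ((-1 + 2) - 16*(11/(-14) + 53)) + 127 = (1 - 16*(11*(-1/14) + 53)) + 127 = (1 - 16*(-11/14 + 53)) + 127 = (1 - 16*731/14) + 127 = (1 - 5848/7) + 127 = -5841/7 + 127 = -4952/7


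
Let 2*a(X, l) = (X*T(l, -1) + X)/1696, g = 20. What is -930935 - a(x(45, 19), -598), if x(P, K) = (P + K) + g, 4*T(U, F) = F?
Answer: -3157731583/3392 ≈ -9.3094e+5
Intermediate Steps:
T(U, F) = F/4
x(P, K) = 20 + K + P (x(P, K) = (P + K) + 20 = (K + P) + 20 = 20 + K + P)
a(X, l) = 3*X/13568 (a(X, l) = ((X*((1/4)*(-1)) + X)/1696)/2 = ((X*(-1/4) + X)*(1/1696))/2 = ((-X/4 + X)*(1/1696))/2 = ((3*X/4)*(1/1696))/2 = (3*X/6784)/2 = 3*X/13568)
-930935 - a(x(45, 19), -598) = -930935 - 3*(20 + 19 + 45)/13568 = -930935 - 3*84/13568 = -930935 - 1*63/3392 = -930935 - 63/3392 = -3157731583/3392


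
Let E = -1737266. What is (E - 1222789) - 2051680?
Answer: -5011735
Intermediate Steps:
(E - 1222789) - 2051680 = (-1737266 - 1222789) - 2051680 = -2960055 - 2051680 = -5011735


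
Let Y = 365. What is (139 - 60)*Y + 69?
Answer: 28904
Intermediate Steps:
(139 - 60)*Y + 69 = (139 - 60)*365 + 69 = 79*365 + 69 = 28835 + 69 = 28904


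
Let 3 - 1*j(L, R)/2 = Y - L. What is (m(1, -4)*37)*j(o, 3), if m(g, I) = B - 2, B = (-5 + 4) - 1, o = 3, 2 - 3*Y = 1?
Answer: -5032/3 ≈ -1677.3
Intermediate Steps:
Y = ⅓ (Y = ⅔ - ⅓*1 = ⅔ - ⅓ = ⅓ ≈ 0.33333)
B = -2 (B = -1 - 1 = -2)
j(L, R) = 16/3 + 2*L (j(L, R) = 6 - 2*(⅓ - L) = 6 + (-⅔ + 2*L) = 16/3 + 2*L)
m(g, I) = -4 (m(g, I) = -2 - 2 = -4)
(m(1, -4)*37)*j(o, 3) = (-4*37)*(16/3 + 2*3) = -148*(16/3 + 6) = -148*34/3 = -5032/3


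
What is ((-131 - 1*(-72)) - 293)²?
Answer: 123904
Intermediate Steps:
((-131 - 1*(-72)) - 293)² = ((-131 + 72) - 293)² = (-59 - 293)² = (-352)² = 123904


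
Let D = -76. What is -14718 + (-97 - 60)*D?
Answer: -2786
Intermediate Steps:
-14718 + (-97 - 60)*D = -14718 + (-97 - 60)*(-76) = -14718 - 157*(-76) = -14718 + 11932 = -2786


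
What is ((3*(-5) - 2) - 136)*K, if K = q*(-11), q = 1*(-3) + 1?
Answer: -3366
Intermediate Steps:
q = -2 (q = -3 + 1 = -2)
K = 22 (K = -2*(-11) = 22)
((3*(-5) - 2) - 136)*K = ((3*(-5) - 2) - 136)*22 = ((-15 - 2) - 136)*22 = (-17 - 136)*22 = -153*22 = -3366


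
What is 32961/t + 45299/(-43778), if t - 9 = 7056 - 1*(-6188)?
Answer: 842619011/580189834 ≈ 1.4523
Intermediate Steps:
t = 13253 (t = 9 + (7056 - 1*(-6188)) = 9 + (7056 + 6188) = 9 + 13244 = 13253)
32961/t + 45299/(-43778) = 32961/13253 + 45299/(-43778) = 32961*(1/13253) + 45299*(-1/43778) = 32961/13253 - 45299/43778 = 842619011/580189834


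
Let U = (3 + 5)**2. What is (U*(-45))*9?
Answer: -25920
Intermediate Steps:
U = 64 (U = 8**2 = 64)
(U*(-45))*9 = (64*(-45))*9 = -2880*9 = -25920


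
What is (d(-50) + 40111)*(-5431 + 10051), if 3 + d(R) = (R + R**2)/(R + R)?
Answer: 185185770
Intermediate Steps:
d(R) = -3 + (R + R**2)/(2*R) (d(R) = -3 + (R + R**2)/(R + R) = -3 + (R + R**2)/((2*R)) = -3 + (R + R**2)*(1/(2*R)) = -3 + (R + R**2)/(2*R))
(d(-50) + 40111)*(-5431 + 10051) = ((-5/2 + (1/2)*(-50)) + 40111)*(-5431 + 10051) = ((-5/2 - 25) + 40111)*4620 = (-55/2 + 40111)*4620 = (80167/2)*4620 = 185185770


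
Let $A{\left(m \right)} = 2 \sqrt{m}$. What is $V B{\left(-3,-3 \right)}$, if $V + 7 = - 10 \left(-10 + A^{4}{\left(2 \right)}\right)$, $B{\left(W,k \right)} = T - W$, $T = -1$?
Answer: $-1094$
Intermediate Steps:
$B{\left(W,k \right)} = -1 - W$
$V = -547$ ($V = -7 - 10 \left(-10 + \left(2 \sqrt{2}\right)^{4}\right) = -7 - 10 \left(-10 + 64\right) = -7 - 540 = -547$)
$V B{\left(-3,-3 \right)} = - 547 \left(-1 - -3\right) = - 547 \left(-1 + 3\right) = \left(-547\right) 2 = -1094$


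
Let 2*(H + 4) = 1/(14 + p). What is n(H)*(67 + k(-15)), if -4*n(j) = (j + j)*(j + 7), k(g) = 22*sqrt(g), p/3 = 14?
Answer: 10092813/25088 + 1657029*I*sqrt(15)/12544 ≈ 402.3 + 511.61*I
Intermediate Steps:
p = 42 (p = 3*14 = 42)
H = -447/112 (H = -4 + 1/(2*(14 + 42)) = -4 + (1/2)/56 = -4 + (1/2)*(1/56) = -4 + 1/112 = -447/112 ≈ -3.9911)
n(j) = -j*(7 + j)/2 (n(j) = -(j + j)*(j + 7)/4 = -2*j*(7 + j)/4 = -j*(7 + j)/2)
n(H)*(67 + k(-15)) = (-1/2*(-447/112)*(7 - 447/112))*(67 + 22*sqrt(-15)) = (-1/2*(-447/112)*337/112)*(67 + 22*(I*sqrt(15))) = 150639*(67 + 22*I*sqrt(15))/25088 = 10092813/25088 + 1657029*I*sqrt(15)/12544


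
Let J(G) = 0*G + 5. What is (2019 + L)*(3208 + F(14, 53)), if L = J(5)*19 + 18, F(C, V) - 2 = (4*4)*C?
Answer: 7321288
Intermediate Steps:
J(G) = 5 (J(G) = 0 + 5 = 5)
F(C, V) = 2 + 16*C (F(C, V) = 2 + (4*4)*C = 2 + 16*C)
L = 113 (L = 5*19 + 18 = 95 + 18 = 113)
(2019 + L)*(3208 + F(14, 53)) = (2019 + 113)*(3208 + (2 + 16*14)) = 2132*(3208 + (2 + 224)) = 2132*(3208 + 226) = 2132*3434 = 7321288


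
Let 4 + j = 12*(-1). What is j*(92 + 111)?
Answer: -3248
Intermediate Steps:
j = -16 (j = -4 + 12*(-1) = -4 - 12 = -16)
j*(92 + 111) = -16*(92 + 111) = -16*203 = -3248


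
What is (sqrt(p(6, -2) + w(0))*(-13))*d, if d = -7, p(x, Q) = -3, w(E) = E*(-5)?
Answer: 91*I*sqrt(3) ≈ 157.62*I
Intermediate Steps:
w(E) = -5*E
(sqrt(p(6, -2) + w(0))*(-13))*d = (sqrt(-3 - 5*0)*(-13))*(-7) = (sqrt(-3 + 0)*(-13))*(-7) = (sqrt(-3)*(-13))*(-7) = ((I*sqrt(3))*(-13))*(-7) = -13*I*sqrt(3)*(-7) = 91*I*sqrt(3)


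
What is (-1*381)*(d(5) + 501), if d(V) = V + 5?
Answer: -194691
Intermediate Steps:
d(V) = 5 + V
(-1*381)*(d(5) + 501) = (-1*381)*((5 + 5) + 501) = -381*(10 + 501) = -381*511 = -194691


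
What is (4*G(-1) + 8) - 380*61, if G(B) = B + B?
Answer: -23180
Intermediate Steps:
G(B) = 2*B
(4*G(-1) + 8) - 380*61 = (4*(2*(-1)) + 8) - 380*61 = (4*(-2) + 8) - 23180 = (-8 + 8) - 23180 = 0 - 23180 = -23180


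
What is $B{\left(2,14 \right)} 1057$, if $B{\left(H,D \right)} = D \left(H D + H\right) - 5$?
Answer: $438655$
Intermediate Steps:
$B{\left(H,D \right)} = -5 + D \left(H + D H\right)$ ($B{\left(H,D \right)} = D \left(D H + H\right) - 5 = D \left(H + D H\right) - 5 = -5 + D \left(H + D H\right)$)
$B{\left(2,14 \right)} 1057 = \left(-5 + 14 \cdot 2 + 2 \cdot 14^{2}\right) 1057 = \left(-5 + 28 + 2 \cdot 196\right) 1057 = \left(-5 + 28 + 392\right) 1057 = 415 \cdot 1057 = 438655$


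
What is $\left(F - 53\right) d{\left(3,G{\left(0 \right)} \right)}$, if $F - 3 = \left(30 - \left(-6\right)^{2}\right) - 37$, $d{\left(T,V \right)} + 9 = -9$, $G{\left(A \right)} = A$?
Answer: $1674$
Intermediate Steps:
$d{\left(T,V \right)} = -18$ ($d{\left(T,V \right)} = -9 - 9 = -18$)
$F = -40$ ($F = 3 + \left(\left(30 - \left(-6\right)^{2}\right) - 37\right) = 3 + \left(\left(30 - 36\right) - 37\right) = 3 - 43 = -40$)
$\left(F - 53\right) d{\left(3,G{\left(0 \right)} \right)} = \left(-40 - 53\right) \left(-18\right) = \left(-93\right) \left(-18\right) = 1674$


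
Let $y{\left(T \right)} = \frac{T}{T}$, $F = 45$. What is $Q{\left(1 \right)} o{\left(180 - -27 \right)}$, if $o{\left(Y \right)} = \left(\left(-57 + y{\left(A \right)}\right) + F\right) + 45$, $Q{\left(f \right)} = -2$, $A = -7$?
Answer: $-68$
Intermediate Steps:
$y{\left(T \right)} = 1$
$o{\left(Y \right)} = 34$ ($o{\left(Y \right)} = \left(\left(-57 + 1\right) + 45\right) + 45 = \left(-56 + 45\right) + 45 = -11 + 45 = 34$)
$Q{\left(1 \right)} o{\left(180 - -27 \right)} = \left(-2\right) 34 = -68$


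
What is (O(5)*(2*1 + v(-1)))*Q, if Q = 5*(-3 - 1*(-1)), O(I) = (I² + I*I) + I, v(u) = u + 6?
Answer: -3850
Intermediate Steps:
v(u) = 6 + u
O(I) = I + 2*I² (O(I) = (I² + I²) + I = 2*I² + I = I + 2*I²)
Q = -10 (Q = 5*(-3 + 1) = 5*(-2) = -10)
(O(5)*(2*1 + v(-1)))*Q = ((5*(1 + 2*5))*(2*1 + (6 - 1)))*(-10) = ((5*(1 + 10))*(2 + 5))*(-10) = ((5*11)*7)*(-10) = (55*7)*(-10) = 385*(-10) = -3850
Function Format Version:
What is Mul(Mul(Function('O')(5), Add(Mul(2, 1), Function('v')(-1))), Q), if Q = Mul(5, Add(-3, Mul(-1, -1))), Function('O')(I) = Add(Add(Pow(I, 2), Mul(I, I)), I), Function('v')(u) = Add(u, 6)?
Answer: -3850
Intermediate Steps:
Function('v')(u) = Add(6, u)
Function('O')(I) = Add(I, Mul(2, Pow(I, 2))) (Function('O')(I) = Add(Add(Pow(I, 2), Pow(I, 2)), I) = Add(Mul(2, Pow(I, 2)), I) = Add(I, Mul(2, Pow(I, 2))))
Q = -10 (Q = Mul(5, Add(-3, 1)) = Mul(5, -2) = -10)
Mul(Mul(Function('O')(5), Add(Mul(2, 1), Function('v')(-1))), Q) = Mul(Mul(Mul(5, Add(1, Mul(2, 5))), Add(Mul(2, 1), Add(6, -1))), -10) = Mul(Mul(Mul(5, Add(1, 10)), Add(2, 5)), -10) = Mul(Mul(Mul(5, 11), 7), -10) = Mul(Mul(55, 7), -10) = Mul(385, -10) = -3850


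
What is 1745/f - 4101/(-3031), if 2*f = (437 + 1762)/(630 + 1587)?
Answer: 7820288443/2221723 ≈ 3519.9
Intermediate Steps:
f = 733/1478 (f = ((437 + 1762)/(630 + 1587))/2 = (2199/2217)/2 = (2199*(1/2217))/2 = (1/2)*(733/739) = 733/1478 ≈ 0.49594)
1745/f - 4101/(-3031) = 1745/(733/1478) - 4101/(-3031) = 1745*(1478/733) - 4101*(-1/3031) = 2579110/733 + 4101/3031 = 7820288443/2221723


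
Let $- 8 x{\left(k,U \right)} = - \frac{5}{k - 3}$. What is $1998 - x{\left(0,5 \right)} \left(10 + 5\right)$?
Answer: $\frac{16009}{8} \approx 2001.1$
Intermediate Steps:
$x{\left(k,U \right)} = \frac{5}{8 \left(-3 + k\right)}$ ($x{\left(k,U \right)} = - \frac{\left(-5\right) \frac{1}{k - 3}}{8} = - \frac{\left(-5\right) \frac{1}{-3 + k}}{8} = \frac{5}{8 \left(-3 + k\right)}$)
$1998 - x{\left(0,5 \right)} \left(10 + 5\right) = 1998 - \frac{5}{8 \left(-3 + 0\right)} \left(10 + 5\right) = 1998 - \frac{5}{8 \left(-3\right)} 15 = 1998 - \frac{5}{8} \left(- \frac{1}{3}\right) 15 = 1998 - \left(- \frac{5}{24}\right) 15 = 1998 - - \frac{25}{8} = 1998 + \frac{25}{8} = \frac{16009}{8}$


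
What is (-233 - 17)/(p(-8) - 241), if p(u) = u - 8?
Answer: 250/257 ≈ 0.97276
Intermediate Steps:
p(u) = -8 + u
(-233 - 17)/(p(-8) - 241) = (-233 - 17)/((-8 - 8) - 241) = -250/(-16 - 241) = -250/(-257) = -250*(-1/257) = 250/257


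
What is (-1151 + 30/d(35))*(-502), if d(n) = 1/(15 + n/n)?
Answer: 336842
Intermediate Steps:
d(n) = 1/16 (d(n) = 1/(15 + 1) = 1/16)
(-1151 + 30/d(35))*(-502) = (-1151 + 30/(1/16))*(-502) = (-1151 + 30*16)*(-502) = (-1151 + 480)*(-502) = -671*(-502) = 336842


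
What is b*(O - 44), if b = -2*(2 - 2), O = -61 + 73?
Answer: 0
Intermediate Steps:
O = 12
b = 0 (b = -2*0 = 0)
b*(O - 44) = 0*(12 - 44) = 0*(-32) = 0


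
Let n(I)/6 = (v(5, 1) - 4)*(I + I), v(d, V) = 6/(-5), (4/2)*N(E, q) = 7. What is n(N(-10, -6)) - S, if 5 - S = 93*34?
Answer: 14693/5 ≈ 2938.6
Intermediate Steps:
N(E, q) = 7/2 (N(E, q) = (½)*7 = 7/2)
S = -3157 (S = 5 - 93*34 = 5 - 1*3162 = 5 - 3162 = -3157)
v(d, V) = -6/5 (v(d, V) = 6*(-⅕) = -6/5)
n(I) = -312*I/5 (n(I) = 6*((-6/5 - 4)*(I + I)) = 6*(-52*I/5) = -312*I/5)
n(N(-10, -6)) - S = -312/5*7/2 - 1*(-3157) = -1092/5 + 3157 = 14693/5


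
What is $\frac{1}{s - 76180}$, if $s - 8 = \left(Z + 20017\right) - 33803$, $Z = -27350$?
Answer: $- \frac{1}{117308} \approx -8.5246 \cdot 10^{-6}$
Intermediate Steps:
$s = -41128$ ($s = 8 + \left(\left(-27350 + 20017\right) - 33803\right) = 8 - 41136 = -41128$)
$\frac{1}{s - 76180} = \frac{1}{-41128 - 76180} = \frac{1}{-117308} = - \frac{1}{117308}$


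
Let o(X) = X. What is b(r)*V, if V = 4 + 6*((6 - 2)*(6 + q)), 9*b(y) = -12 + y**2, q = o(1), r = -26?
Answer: 114208/9 ≈ 12690.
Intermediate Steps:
q = 1
b(y) = -4/3 + y**2/9 (b(y) = (-12 + y**2)/9 = -4/3 + y**2/9)
V = 172 (V = 4 + 6*((6 - 2)*(6 + 1)) = 4 + 6*(4*7) = 4 + 6*28 = 4 + 168 = 172)
b(r)*V = (-4/3 + (1/9)*(-26)**2)*172 = (-4/3 + (1/9)*676)*172 = (-4/3 + 676/9)*172 = (664/9)*172 = 114208/9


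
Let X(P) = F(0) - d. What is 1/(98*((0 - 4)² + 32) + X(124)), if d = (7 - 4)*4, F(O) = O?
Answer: 1/4692 ≈ 0.00021313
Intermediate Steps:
d = 12 (d = 3*4 = 12)
X(P) = -12 (X(P) = 0 - 1*12 = 0 - 12 = -12)
1/(98*((0 - 4)² + 32) + X(124)) = 1/(98*((0 - 4)² + 32) - 12) = 1/(98*((-4)² + 32) - 12) = 1/(98*(16 + 32) - 12) = 1/(98*48 - 12) = 1/(4704 - 12) = 1/4692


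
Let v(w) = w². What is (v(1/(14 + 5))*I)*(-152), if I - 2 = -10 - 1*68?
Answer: 32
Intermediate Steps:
I = -76 (I = 2 + (-10 - 1*68) = 2 + (-10 - 68) = 2 - 78 = -76)
(v(1/(14 + 5))*I)*(-152) = ((1/(14 + 5))²*(-76))*(-152) = ((1/19)²*(-76))*(-152) = ((1/361)*(-76))*(-152) = -4/19*(-152) = 32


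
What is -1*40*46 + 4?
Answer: -1836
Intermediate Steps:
-1*40*46 + 4 = -40*46 + 4 = -1840 + 4 = -1836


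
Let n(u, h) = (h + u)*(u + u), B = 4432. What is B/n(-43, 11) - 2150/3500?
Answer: 5997/6020 ≈ 0.99618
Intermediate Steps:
n(u, h) = 2*u*(h + u) (n(u, h) = (h + u)*(2*u) = 2*u*(h + u))
B/n(-43, 11) - 2150/3500 = 4432/((2*(-43)*(11 - 43))) - 2150/3500 = 4432/((2*(-43)*(-32))) - 2150*1/3500 = 4432/2752 - 43/70 = 4432*(1/2752) - 43/70 = 277/172 - 43/70 = 5997/6020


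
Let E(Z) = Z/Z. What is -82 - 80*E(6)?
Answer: -162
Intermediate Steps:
E(Z) = 1
-82 - 80*E(6) = -82 - 80*1 = -82 - 80 = -162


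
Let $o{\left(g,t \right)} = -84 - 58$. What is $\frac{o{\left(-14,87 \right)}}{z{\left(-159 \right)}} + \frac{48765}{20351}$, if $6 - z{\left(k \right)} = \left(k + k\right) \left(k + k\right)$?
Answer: $\frac{2466954556}{1028926209} \approx 2.3976$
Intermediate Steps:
$o{\left(g,t \right)} = -142$ ($o{\left(g,t \right)} = -84 - 58 = -142$)
$z{\left(k \right)} = 6 - 4 k^{2}$ ($z{\left(k \right)} = 6 - \left(k + k\right) \left(k + k\right) = 6 - 2 k 2 k = 6 - 4 k^{2}$)
$\frac{o{\left(-14,87 \right)}}{z{\left(-159 \right)}} + \frac{48765}{20351} = - \frac{142}{6 - 4 \left(-159\right)^{2}} + \frac{48765}{20351} = - \frac{142}{6 - 101124} + 48765 \cdot \frac{1}{20351} = - \frac{142}{6 - 101124} + \frac{48765}{20351} = - \frac{142}{-101118} + \frac{48765}{20351} = \left(-142\right) \left(- \frac{1}{101118}\right) + \frac{48765}{20351} = \frac{71}{50559} + \frac{48765}{20351} = \frac{2466954556}{1028926209}$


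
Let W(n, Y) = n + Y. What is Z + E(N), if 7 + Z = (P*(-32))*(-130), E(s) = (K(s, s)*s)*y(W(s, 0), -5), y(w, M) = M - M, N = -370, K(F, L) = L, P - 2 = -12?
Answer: -41607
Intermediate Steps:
W(n, Y) = Y + n
P = -10 (P = 2 - 12 = -10)
y(w, M) = 0
E(s) = 0 (E(s) = (s*s)*0 = s²*0 = 0)
Z = -41607 (Z = -7 - 10*(-32)*(-130) = -7 + 320*(-130) = -7 - 41600 = -41607)
Z + E(N) = -41607 + 0 = -41607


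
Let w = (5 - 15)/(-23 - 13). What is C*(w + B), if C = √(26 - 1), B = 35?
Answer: 3175/18 ≈ 176.39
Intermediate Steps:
C = 5 (C = √25 = 5)
w = 5/18 (w = -10/(-36) = -10*(-1/36) = 5/18 ≈ 0.27778)
C*(w + B) = 5*(5/18 + 35) = 5*(635/18) = 3175/18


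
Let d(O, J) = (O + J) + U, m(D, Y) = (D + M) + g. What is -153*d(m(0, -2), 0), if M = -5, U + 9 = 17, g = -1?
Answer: -306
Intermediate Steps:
U = 8 (U = -9 + 17 = 8)
m(D, Y) = -6 + D (m(D, Y) = (D - 5) - 1 = (-5 + D) - 1 = -6 + D)
d(O, J) = 8 + J + O (d(O, J) = (O + J) + 8 = (J + O) + 8 = 8 + J + O)
-153*d(m(0, -2), 0) = -153*(8 + 0 + (-6 + 0)) = -153*(8 + 0 - 6) = -153*2 = -306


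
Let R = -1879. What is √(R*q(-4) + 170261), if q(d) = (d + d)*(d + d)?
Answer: √50005 ≈ 223.62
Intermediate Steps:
q(d) = 4*d² (q(d) = (2*d)*(2*d) = 4*d²)
√(R*q(-4) + 170261) = √(-7516*(-4)² + 170261) = √(-7516*16 + 170261) = √(-1879*64 + 170261) = √(-120256 + 170261) = √50005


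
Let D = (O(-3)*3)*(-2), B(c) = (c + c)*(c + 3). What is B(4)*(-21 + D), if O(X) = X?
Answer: -168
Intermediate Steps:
B(c) = 2*c*(3 + c) (B(c) = (2*c)*(3 + c) = 2*c*(3 + c))
D = 18 (D = -3*3*(-2) = -9*(-2) = 18)
B(4)*(-21 + D) = (2*4*(3 + 4))*(-21 + 18) = (2*4*7)*(-3) = 56*(-3) = -168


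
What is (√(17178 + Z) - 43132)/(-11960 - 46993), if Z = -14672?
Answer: 43132/58953 - √2506/58953 ≈ 0.73078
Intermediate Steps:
(√(17178 + Z) - 43132)/(-11960 - 46993) = (√(17178 - 14672) - 43132)/(-11960 - 46993) = (√2506 - 43132)/(-58953) = (-43132 + √2506)*(-1/58953) = 43132/58953 - √2506/58953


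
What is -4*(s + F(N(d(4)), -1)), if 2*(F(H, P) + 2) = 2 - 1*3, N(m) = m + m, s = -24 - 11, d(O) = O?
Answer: 150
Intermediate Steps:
s = -35
N(m) = 2*m
F(H, P) = -5/2 (F(H, P) = -2 + (2 - 1*3)/2 = -2 + (2 - 3)/2 = -2 + (1/2)*(-1) = -2 - 1/2 = -5/2)
-4*(s + F(N(d(4)), -1)) = -4*(-35 - 5/2) = -4*(-75/2) = 150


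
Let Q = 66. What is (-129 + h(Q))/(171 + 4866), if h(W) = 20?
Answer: -109/5037 ≈ -0.021640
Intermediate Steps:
(-129 + h(Q))/(171 + 4866) = (-129 + 20)/(171 + 4866) = -109/5037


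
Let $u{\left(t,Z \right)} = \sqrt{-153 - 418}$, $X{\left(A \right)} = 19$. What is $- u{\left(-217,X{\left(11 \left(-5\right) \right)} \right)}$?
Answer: $- i \sqrt{571} \approx - 23.896 i$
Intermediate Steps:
$u{\left(t,Z \right)} = i \sqrt{571}$ ($u{\left(t,Z \right)} = \sqrt{-571} = i \sqrt{571}$)
$- u{\left(-217,X{\left(11 \left(-5\right) \right)} \right)} = - i \sqrt{571}$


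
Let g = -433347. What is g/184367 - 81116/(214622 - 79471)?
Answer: -73522393969/24917384417 ≈ -2.9506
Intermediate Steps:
g/184367 - 81116/(214622 - 79471) = -433347/184367 - 81116/(214622 - 79471) = -433347*1/184367 - 81116/135151 = -433347/184367 - 81116*1/135151 = -433347/184367 - 81116/135151 = -73522393969/24917384417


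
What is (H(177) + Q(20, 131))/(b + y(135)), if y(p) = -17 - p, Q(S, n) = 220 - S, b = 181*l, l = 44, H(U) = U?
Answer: 377/7812 ≈ 0.048259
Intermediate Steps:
b = 7964 (b = 181*44 = 7964)
(H(177) + Q(20, 131))/(b + y(135)) = (177 + (220 - 1*20))/(7964 + (-17 - 1*135)) = (177 + (220 - 20))/(7964 + (-17 - 135)) = (177 + 200)/(7964 - 152) = 377/7812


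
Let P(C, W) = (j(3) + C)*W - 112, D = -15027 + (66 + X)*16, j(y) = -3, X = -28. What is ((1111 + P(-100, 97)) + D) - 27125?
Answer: -50536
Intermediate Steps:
D = -14419 (D = -15027 + (66 - 28)*16 = -15027 + 38*16 = -15027 + 608 = -14419)
P(C, W) = -112 + W*(-3 + C) (P(C, W) = (-3 + C)*W - 112 = W*(-3 + C) - 112 = -112 + W*(-3 + C))
((1111 + P(-100, 97)) + D) - 27125 = ((1111 + (-112 - 3*97 - 100*97)) - 14419) - 27125 = ((1111 + (-112 - 291 - 9700)) - 14419) - 27125 = ((1111 - 10103) - 14419) - 27125 = (-8992 - 14419) - 27125 = -23411 - 27125 = -50536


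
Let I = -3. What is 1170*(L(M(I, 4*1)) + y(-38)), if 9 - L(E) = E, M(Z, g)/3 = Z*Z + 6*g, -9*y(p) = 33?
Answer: -109590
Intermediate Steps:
y(p) = -11/3 (y(p) = -1/9*33 = -11/3)
M(Z, g) = 3*Z**2 + 18*g (M(Z, g) = 3*(Z*Z + 6*g) = 3*(Z**2 + 6*g) = 3*Z**2 + 18*g)
L(E) = 9 - E
1170*(L(M(I, 4*1)) + y(-38)) = 1170*((9 - (3*(-3)**2 + 18*(4*1))) - 11/3) = 1170*((9 - (3*9 + 18*4)) - 11/3) = 1170*((9 - (27 + 72)) - 11/3) = 1170*((9 - 1*99) - 11/3) = 1170*((9 - 99) - 11/3) = 1170*(-90 - 11/3) = 1170*(-281/3) = -109590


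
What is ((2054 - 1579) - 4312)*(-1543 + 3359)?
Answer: -6967992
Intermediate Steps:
((2054 - 1579) - 4312)*(-1543 + 3359) = (475 - 4312)*1816 = -3837*1816 = -6967992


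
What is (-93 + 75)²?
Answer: 324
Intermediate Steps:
(-93 + 75)² = (-18)² = 324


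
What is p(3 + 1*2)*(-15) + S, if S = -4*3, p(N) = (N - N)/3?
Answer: -12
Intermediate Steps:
p(N) = 0 (p(N) = 0*(⅓) = 0)
S = -12
p(3 + 1*2)*(-15) + S = 0*(-15) - 12 = 0 - 12 = -12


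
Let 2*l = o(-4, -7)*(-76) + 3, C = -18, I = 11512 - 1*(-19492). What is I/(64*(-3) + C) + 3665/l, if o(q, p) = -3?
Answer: -44624/385 ≈ -115.91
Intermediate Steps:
I = 31004 (I = 11512 + 19492 = 31004)
l = 231/2 (l = (-3*(-76) + 3)/2 = (228 + 3)/2 = (½)*231 = 231/2 ≈ 115.50)
I/(64*(-3) + C) + 3665/l = 31004/(64*(-3) - 18) + 3665/(231/2) = 31004/(-192 - 18) + 3665*(2/231) = 31004/(-210) + 7330/231 = 31004*(-1/210) + 7330/231 = -15502/105 + 7330/231 = -44624/385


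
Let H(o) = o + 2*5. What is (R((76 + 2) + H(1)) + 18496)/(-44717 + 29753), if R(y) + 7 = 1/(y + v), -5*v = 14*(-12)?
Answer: -5666881/4586466 ≈ -1.2356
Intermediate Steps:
H(o) = 10 + o (H(o) = o + 10 = 10 + o)
v = 168/5 (v = -14*(-12)/5 = -1/5*(-168) = 168/5 ≈ 33.600)
R(y) = -7 + 1/(168/5 + y) (R(y) = -7 + 1/(y + 168/5) = -7 + 1/(168/5 + y))
(R((76 + 2) + H(1)) + 18496)/(-44717 + 29753) = ((-1171 - 35*((76 + 2) + (10 + 1)))/(168 + 5*((76 + 2) + (10 + 1))) + 18496)/(-44717 + 29753) = ((-1171 - 35*(78 + 11))/(168 + 5*(78 + 11)) + 18496)/(-14964) = ((-1171 - 35*89)/(168 + 5*89) + 18496)*(-1/14964) = ((-1171 - 3115)/(168 + 445) + 18496)*(-1/14964) = (-4286/613 + 18496)*(-1/14964) = (11333762/613)*(-1/14964) = -5666881/4586466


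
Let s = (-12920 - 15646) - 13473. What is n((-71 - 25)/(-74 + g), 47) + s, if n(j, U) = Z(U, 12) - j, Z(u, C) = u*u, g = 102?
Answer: -278786/7 ≈ -39827.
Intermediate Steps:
Z(u, C) = u²
s = -42039 (s = -28566 - 13473 = -42039)
n(j, U) = U² - j
n((-71 - 25)/(-74 + g), 47) + s = (47² - (-71 - 25)/(-74 + 102)) - 42039 = (2209 - (-96)/28) - 42039 = (2209 - 1*(-24/7)) - 42039 = (2209 + 24/7) - 42039 = 15487/7 - 42039 = -278786/7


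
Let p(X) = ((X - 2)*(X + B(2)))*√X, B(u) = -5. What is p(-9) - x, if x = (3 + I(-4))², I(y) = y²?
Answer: -361 + 462*I ≈ -361.0 + 462.0*I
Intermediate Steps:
p(X) = √X*(-5 + X)*(-2 + X) (p(X) = ((X - 2)*(X - 5))*√X = ((-2 + X)*(-5 + X))*√X = ((-5 + X)*(-2 + X))*√X = √X*(-5 + X)*(-2 + X))
x = 361 (x = (3 + (-4)²)² = (3 + 16)² = 19² = 361)
p(-9) - x = √(-9)*(10 + (-9)² - 7*(-9)) - 1*361 = (3*I)*(10 + 81 + 63) - 361 = (3*I)*154 - 361 = 462*I - 361 = -361 + 462*I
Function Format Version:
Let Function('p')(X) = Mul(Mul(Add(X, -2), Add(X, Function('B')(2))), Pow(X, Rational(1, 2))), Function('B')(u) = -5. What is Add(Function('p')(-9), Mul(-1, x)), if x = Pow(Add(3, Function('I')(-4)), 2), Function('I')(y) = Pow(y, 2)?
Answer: Add(-361, Mul(462, I)) ≈ Add(-361.00, Mul(462.00, I))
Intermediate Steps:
Function('p')(X) = Mul(Pow(X, Rational(1, 2)), Add(-5, X), Add(-2, X)) (Function('p')(X) = Mul(Mul(Add(X, -2), Add(X, -5)), Pow(X, Rational(1, 2))) = Mul(Mul(Add(-2, X), Add(-5, X)), Pow(X, Rational(1, 2))) = Mul(Mul(Add(-5, X), Add(-2, X)), Pow(X, Rational(1, 2))) = Mul(Pow(X, Rational(1, 2)), Add(-5, X), Add(-2, X)))
x = 361 (x = Pow(Add(3, Pow(-4, 2)), 2) = Pow(Add(3, 16), 2) = Pow(19, 2) = 361)
Add(Function('p')(-9), Mul(-1, x)) = Add(Mul(Pow(-9, Rational(1, 2)), Add(10, Pow(-9, 2), Mul(-7, -9))), Mul(-1, 361)) = Add(Mul(Mul(3, I), Add(10, 81, 63)), -361) = Add(Mul(Mul(3, I), 154), -361) = Add(Mul(462, I), -361) = Add(-361, Mul(462, I))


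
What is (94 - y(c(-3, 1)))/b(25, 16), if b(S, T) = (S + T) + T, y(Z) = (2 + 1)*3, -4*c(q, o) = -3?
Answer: 85/57 ≈ 1.4912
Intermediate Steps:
c(q, o) = ¾ (c(q, o) = -¼*(-3) = ¾)
y(Z) = 9 (y(Z) = 3*3 = 9)
b(S, T) = S + 2*T
(94 - y(c(-3, 1)))/b(25, 16) = (94 - 1*9)/(25 + 2*16) = (94 - 9)/(25 + 32) = 85/57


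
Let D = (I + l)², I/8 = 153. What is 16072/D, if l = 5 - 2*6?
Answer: 16072/1481089 ≈ 0.010851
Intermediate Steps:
I = 1224 (I = 8*153 = 1224)
l = -7 (l = 5 - 12 = -7)
D = 1481089 (D = (1224 - 7)² = 1217² = 1481089)
16072/D = 16072/1481089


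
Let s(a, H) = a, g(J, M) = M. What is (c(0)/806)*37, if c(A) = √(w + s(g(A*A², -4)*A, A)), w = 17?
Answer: 37*√17/806 ≈ 0.18927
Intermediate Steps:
c(A) = √(17 - 4*A)
(c(0)/806)*37 = (√(17 - 4*0)/806)*37 = (√(17 + 0)*(1/806))*37 = (√17*(1/806))*37 = (√17/806)*37 = 37*√17/806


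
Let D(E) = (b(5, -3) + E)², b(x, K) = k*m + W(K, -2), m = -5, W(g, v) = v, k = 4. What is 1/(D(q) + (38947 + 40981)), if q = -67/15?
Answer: 225/18141409 ≈ 1.2403e-5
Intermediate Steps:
b(x, K) = -22 (b(x, K) = 4*(-5) - 2 = -20 - 2 = -22)
q = -67/15 (q = -67*1/15 = -67/15 ≈ -4.4667)
D(E) = (-22 + E)²
1/(D(q) + (38947 + 40981)) = 1/((-22 - 67/15)² + (38947 + 40981)) = 1/((-397/15)² + 79928) = 1/(157609/225 + 79928) = 1/(18141409/225) = 225/18141409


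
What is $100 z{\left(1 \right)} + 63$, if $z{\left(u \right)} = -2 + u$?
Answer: $-37$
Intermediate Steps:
$100 z{\left(1 \right)} + 63 = 100 \left(-2 + 1\right) + 63 = 100 \left(-1\right) + 63 = -100 + 63 = -37$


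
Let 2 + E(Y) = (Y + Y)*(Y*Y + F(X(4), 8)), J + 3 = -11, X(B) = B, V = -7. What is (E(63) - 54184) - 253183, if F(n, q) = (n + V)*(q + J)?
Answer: 194993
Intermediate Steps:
J = -14 (J = -3 - 11 = -14)
F(n, q) = (-14 + q)*(-7 + n) (F(n, q) = (n - 7)*(q - 14) = (-7 + n)*(-14 + q) = (-14 + q)*(-7 + n))
E(Y) = -2 + 2*Y*(18 + Y²) (E(Y) = -2 + (Y + Y)*(Y*Y + (98 - 14*4 - 7*8 + 4*8)) = -2 + (2*Y)*(Y² + (98 - 56 - 56 + 32)) = -2 + (2*Y)*(Y² + 18) = -2 + (2*Y)*(18 + Y²) = -2 + 2*Y*(18 + Y²))
(E(63) - 54184) - 253183 = ((-2 + 2*63³ + 36*63) - 54184) - 253183 = ((-2 + 2*250047 + 2268) - 54184) - 253183 = ((-2 + 500094 + 2268) - 54184) - 253183 = (502360 - 54184) - 253183 = 448176 - 253183 = 194993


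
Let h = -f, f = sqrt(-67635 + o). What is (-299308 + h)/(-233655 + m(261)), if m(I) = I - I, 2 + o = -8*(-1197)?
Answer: 299308/233655 + I*sqrt(58061)/233655 ≈ 1.281 + 0.0010313*I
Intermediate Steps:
o = 9574 (o = -2 - 8*(-1197) = -2 + 9576 = 9574)
m(I) = 0
f = I*sqrt(58061) (f = sqrt(-67635 + 9574) = sqrt(-58061) = I*sqrt(58061) ≈ 240.96*I)
h = -I*sqrt(58061) ≈ -240.96*I
(-299308 + h)/(-233655 + m(261)) = (-299308 - I*sqrt(58061))/(-233655 + 0) = (-299308 - I*sqrt(58061))/(-233655) = (-299308 - I*sqrt(58061))*(-1/233655) = 299308/233655 + I*sqrt(58061)/233655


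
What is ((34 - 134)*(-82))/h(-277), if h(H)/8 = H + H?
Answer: -1025/554 ≈ -1.8502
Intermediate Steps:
h(H) = 16*H (h(H) = 8*(H + H) = 8*(2*H) = 16*H)
((34 - 134)*(-82))/h(-277) = ((34 - 134)*(-82))/((16*(-277))) = -100*(-82)/(-4432) = 8200*(-1/4432) = -1025/554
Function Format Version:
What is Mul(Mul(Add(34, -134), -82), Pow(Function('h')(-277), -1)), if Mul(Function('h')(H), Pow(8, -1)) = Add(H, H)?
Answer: Rational(-1025, 554) ≈ -1.8502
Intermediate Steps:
Function('h')(H) = Mul(16, H) (Function('h')(H) = Mul(8, Add(H, H)) = Mul(8, Mul(2, H)) = Mul(16, H))
Mul(Mul(Add(34, -134), -82), Pow(Function('h')(-277), -1)) = Mul(Mul(Add(34, -134), -82), Pow(Mul(16, -277), -1)) = Mul(Mul(-100, -82), Pow(-4432, -1)) = Mul(8200, Rational(-1, 4432)) = Rational(-1025, 554)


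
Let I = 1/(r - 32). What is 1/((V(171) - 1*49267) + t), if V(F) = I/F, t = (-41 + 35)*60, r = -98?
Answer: -22230/1103208211 ≈ -2.0150e-5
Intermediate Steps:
I = -1/130 (I = 1/(-98 - 32) = 1/(-130) = -1/130 ≈ -0.0076923)
t = -360 (t = -6*60 = -360)
V(F) = -1/(130*F)
1/((V(171) - 1*49267) + t) = 1/((-1/130/171 - 1*49267) - 360) = 1/((-1/130*1/171 - 49267) - 360) = 1/((-1/22230 - 49267) - 360) = 1/(-1095205411/22230 - 360) = 1/(-1103208211/22230) = -22230/1103208211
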